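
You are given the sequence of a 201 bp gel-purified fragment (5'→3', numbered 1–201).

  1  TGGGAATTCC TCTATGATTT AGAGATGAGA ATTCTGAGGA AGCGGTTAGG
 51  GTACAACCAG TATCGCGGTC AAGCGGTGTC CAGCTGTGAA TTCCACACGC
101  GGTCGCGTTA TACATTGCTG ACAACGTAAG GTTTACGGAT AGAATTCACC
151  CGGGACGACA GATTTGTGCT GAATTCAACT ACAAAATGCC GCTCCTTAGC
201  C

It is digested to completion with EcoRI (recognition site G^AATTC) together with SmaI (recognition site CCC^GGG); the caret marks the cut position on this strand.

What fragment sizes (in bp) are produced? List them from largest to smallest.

59, 54, 30, 25, 20, 9, 4 bp

EcoRI sites (GAATTC) start at positions 4, 29, 88, 142, 171.
EcoRI cuts after the first base of each site, so after positions 4, 29, 88, 142, 171.
The SmaI site (CCCGGG) starts at position 149.
SmaI cuts after base 3 of each site, so after position 151.
Combined cut positions: 4, 29, 88, 142, 151, 171.
Linear molecule, 6 cuts → 7 fragments:
  1–4 → 4 bp
  5–29 → 25 bp
  30–88 → 59 bp
  89–142 → 54 bp
  143–151 → 9 bp
  152–171 → 20 bp
  172–201 → 30 bp
Sorted largest to smallest: 59, 54, 30, 25, 20, 9, 4 bp.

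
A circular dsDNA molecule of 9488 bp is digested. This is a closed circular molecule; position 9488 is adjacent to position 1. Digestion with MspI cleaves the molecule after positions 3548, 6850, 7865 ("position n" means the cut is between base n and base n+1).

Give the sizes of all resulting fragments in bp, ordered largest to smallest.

Circular molecule, 3 cuts → 3 fragments:
  6850 − 3548 = 3302 bp
  7865 − 6850 = 1015 bp
  wrap: 9488 − 7865 + 3548 = 5171 bp
Sorted largest to smallest: 5171, 3302, 1015 bp.

5171, 3302, 1015 bp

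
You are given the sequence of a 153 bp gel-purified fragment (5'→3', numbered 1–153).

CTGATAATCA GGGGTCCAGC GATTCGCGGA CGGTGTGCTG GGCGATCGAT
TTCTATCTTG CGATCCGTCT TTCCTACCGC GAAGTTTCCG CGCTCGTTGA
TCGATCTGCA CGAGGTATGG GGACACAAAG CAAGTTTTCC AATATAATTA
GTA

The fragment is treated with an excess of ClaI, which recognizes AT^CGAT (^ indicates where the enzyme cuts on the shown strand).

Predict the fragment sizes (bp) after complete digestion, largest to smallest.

ClaI sites (ATCGAT) start at positions 45, 100.
ClaI cuts after base 2 of each site, so after positions 46, 101.
Linear molecule, 2 cuts → 3 fragments:
  1–46 → 46 bp
  47–101 → 55 bp
  102–153 → 52 bp
Sorted largest to smallest: 55, 52, 46 bp.

55, 52, 46 bp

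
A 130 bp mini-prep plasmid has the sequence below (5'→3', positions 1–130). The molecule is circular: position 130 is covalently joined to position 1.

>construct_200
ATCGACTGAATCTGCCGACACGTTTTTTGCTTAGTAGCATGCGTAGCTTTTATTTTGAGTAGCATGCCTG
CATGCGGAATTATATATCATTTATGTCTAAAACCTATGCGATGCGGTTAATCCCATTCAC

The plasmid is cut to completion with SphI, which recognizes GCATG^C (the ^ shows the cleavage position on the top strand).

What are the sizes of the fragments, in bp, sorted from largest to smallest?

97, 25, 8 bp

SphI sites (GCATGC) start at positions 37, 62, 70.
SphI cuts after base 5 of each site (before the last base), so after positions 41, 66, 74.
Circular molecule, 3 cuts → 3 fragments:
  42–66 → 25 bp
  67–74 → 8 bp
  75–130 then 1–41 → 56 + 41 = 97 bp
Sorted largest to smallest: 97, 25, 8 bp.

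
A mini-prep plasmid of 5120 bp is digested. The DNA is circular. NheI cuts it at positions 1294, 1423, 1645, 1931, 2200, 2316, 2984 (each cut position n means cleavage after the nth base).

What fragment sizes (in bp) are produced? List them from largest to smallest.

Circular molecule, 7 cuts → 7 fragments:
  1423 − 1294 = 129 bp
  1645 − 1423 = 222 bp
  1931 − 1645 = 286 bp
  2200 − 1931 = 269 bp
  2316 − 2200 = 116 bp
  2984 − 2316 = 668 bp
  wrap: 5120 − 2984 + 1294 = 3430 bp
Sorted largest to smallest: 3430, 668, 286, 269, 222, 129, 116 bp.

3430, 668, 286, 269, 222, 129, 116 bp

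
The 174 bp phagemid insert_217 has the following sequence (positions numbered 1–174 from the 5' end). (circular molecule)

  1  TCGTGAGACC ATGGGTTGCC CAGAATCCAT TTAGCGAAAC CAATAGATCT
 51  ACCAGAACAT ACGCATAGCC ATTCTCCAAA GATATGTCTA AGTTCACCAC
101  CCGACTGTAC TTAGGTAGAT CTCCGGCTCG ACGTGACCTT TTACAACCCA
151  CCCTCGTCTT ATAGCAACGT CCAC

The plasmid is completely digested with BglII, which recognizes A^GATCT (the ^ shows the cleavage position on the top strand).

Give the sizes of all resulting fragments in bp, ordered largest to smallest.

102, 72 bp

BglII sites (AGATCT) start at positions 45, 117.
BglII cuts after the first base of each site, so after positions 45, 117.
Circular molecule, 2 cuts → 2 fragments:
  46–117 → 72 bp
  118–174 then 1–45 → 57 + 45 = 102 bp
Sorted largest to smallest: 102, 72 bp.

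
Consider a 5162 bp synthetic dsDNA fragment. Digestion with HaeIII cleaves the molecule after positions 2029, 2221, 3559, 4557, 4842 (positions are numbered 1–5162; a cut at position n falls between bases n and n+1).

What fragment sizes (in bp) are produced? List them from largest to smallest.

2029, 1338, 998, 320, 285, 192 bp

Linear molecule, 5 cuts → 6 fragments:
  2029 − 0 = 2029 bp
  2221 − 2029 = 192 bp
  3559 − 2221 = 1338 bp
  4557 − 3559 = 998 bp
  4842 − 4557 = 285 bp
  5162 − 4842 = 320 bp
Sorted largest to smallest: 2029, 1338, 998, 320, 285, 192 bp.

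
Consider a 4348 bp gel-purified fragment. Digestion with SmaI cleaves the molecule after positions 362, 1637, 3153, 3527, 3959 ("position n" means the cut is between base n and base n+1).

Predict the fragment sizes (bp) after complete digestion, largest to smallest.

1516, 1275, 432, 389, 374, 362 bp

Linear molecule, 5 cuts → 6 fragments:
  362 − 0 = 362 bp
  1637 − 362 = 1275 bp
  3153 − 1637 = 1516 bp
  3527 − 3153 = 374 bp
  3959 − 3527 = 432 bp
  4348 − 3959 = 389 bp
Sorted largest to smallest: 1516, 1275, 432, 389, 374, 362 bp.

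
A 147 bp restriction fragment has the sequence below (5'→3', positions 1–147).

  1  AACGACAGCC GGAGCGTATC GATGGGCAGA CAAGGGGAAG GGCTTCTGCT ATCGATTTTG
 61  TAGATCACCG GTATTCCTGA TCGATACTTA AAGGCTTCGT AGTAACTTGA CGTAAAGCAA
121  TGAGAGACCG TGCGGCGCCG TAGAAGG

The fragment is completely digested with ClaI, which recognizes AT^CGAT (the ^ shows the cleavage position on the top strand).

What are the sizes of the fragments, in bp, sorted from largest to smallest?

ClaI sites (ATCGAT) start at positions 18, 51, 80.
ClaI cuts after base 2 of each site, so after positions 19, 52, 81.
Linear molecule, 3 cuts → 4 fragments:
  1–19 → 19 bp
  20–52 → 33 bp
  53–81 → 29 bp
  82–147 → 66 bp
Sorted largest to smallest: 66, 33, 29, 19 bp.

66, 33, 29, 19 bp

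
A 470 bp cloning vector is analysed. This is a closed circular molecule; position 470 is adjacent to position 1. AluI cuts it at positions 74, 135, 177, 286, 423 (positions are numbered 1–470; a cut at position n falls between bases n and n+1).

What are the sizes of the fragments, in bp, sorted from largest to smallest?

137, 121, 109, 61, 42 bp

Circular molecule, 5 cuts → 5 fragments:
  135 − 74 = 61 bp
  177 − 135 = 42 bp
  286 − 177 = 109 bp
  423 − 286 = 137 bp
  wrap: 470 − 423 + 74 = 121 bp
Sorted largest to smallest: 137, 121, 109, 61, 42 bp.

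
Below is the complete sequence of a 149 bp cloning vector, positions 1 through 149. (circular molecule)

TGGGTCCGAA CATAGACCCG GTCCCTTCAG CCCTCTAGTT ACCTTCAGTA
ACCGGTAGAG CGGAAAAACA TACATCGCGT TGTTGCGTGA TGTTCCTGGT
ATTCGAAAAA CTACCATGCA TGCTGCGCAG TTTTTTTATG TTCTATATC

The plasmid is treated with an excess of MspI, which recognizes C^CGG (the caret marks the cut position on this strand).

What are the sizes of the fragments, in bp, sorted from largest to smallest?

115, 34 bp

MspI sites (CCGG) start at positions 18, 52.
MspI cuts after the first base of each site, so after positions 18, 52.
Circular molecule, 2 cuts → 2 fragments:
  19–52 → 34 bp
  53–149 then 1–18 → 97 + 18 = 115 bp
Sorted largest to smallest: 115, 34 bp.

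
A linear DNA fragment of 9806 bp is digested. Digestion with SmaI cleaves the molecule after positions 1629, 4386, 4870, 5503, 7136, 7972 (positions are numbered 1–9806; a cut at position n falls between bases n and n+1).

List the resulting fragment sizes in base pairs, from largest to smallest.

2757, 1834, 1633, 1629, 836, 633, 484 bp

Linear molecule, 6 cuts → 7 fragments:
  1629 − 0 = 1629 bp
  4386 − 1629 = 2757 bp
  4870 − 4386 = 484 bp
  5503 − 4870 = 633 bp
  7136 − 5503 = 1633 bp
  7972 − 7136 = 836 bp
  9806 − 7972 = 1834 bp
Sorted largest to smallest: 2757, 1834, 1633, 1629, 836, 633, 484 bp.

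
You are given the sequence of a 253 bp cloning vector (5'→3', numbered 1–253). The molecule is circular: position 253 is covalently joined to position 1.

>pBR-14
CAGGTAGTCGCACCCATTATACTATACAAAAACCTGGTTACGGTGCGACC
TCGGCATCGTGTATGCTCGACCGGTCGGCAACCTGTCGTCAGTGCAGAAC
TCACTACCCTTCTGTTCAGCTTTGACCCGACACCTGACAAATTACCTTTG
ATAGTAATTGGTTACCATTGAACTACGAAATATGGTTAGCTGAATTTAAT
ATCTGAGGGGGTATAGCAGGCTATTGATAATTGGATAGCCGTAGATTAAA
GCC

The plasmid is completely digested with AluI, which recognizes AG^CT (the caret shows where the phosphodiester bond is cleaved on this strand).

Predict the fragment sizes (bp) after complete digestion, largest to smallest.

AluI sites (AGCT) start at positions 118, 188.
AluI cuts after base 2 of each site, so after positions 119, 189.
Circular molecule, 2 cuts → 2 fragments:
  120–189 → 70 bp
  190–253 then 1–119 → 64 + 119 = 183 bp
Sorted largest to smallest: 183, 70 bp.

183, 70 bp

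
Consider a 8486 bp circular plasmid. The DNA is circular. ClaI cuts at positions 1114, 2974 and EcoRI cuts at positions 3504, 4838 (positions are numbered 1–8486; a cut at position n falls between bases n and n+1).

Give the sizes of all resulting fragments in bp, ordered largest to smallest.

4762, 1860, 1334, 530 bp

Combined cut positions (sorted): 1114, 2974, 3504, 4838.
Circular molecule, 4 cuts → 4 fragments:
  2974 − 1114 = 1860 bp
  3504 − 2974 = 530 bp
  4838 − 3504 = 1334 bp
  wrap: 8486 − 4838 + 1114 = 4762 bp
Sorted largest to smallest: 4762, 1860, 1334, 530 bp.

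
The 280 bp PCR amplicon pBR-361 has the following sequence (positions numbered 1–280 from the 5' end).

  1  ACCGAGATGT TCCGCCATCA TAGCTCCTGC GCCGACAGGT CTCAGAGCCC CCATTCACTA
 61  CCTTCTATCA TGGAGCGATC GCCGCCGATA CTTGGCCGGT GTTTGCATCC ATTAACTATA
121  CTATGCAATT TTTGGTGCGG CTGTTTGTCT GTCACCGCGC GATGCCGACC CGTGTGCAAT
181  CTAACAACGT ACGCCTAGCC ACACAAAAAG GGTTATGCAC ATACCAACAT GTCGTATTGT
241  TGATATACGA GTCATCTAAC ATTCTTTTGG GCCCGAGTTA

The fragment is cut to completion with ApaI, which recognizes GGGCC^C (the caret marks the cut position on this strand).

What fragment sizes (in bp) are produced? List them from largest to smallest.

273, 7 bp

The ApaI site (GGGCCC) starts at position 269.
ApaI cuts after base 5 of each site (before the last base), so after position 273.
Linear molecule, 1 cut → 2 fragments:
  1–273 → 273 bp
  274–280 → 7 bp
Sorted largest to smallest: 273, 7 bp.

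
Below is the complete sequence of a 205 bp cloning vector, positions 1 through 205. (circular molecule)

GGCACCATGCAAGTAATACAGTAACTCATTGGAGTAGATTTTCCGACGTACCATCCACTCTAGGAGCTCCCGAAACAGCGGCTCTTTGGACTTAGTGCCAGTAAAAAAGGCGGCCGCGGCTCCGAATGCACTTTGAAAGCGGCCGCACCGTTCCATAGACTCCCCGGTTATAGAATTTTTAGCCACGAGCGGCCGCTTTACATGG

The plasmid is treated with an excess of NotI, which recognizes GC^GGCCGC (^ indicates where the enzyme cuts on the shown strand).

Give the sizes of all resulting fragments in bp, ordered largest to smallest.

NotI sites (GCGGCCGC) start at positions 110, 139, 189.
NotI cuts after base 2 of each site, so after positions 111, 140, 190.
Circular molecule, 3 cuts → 3 fragments:
  112–140 → 29 bp
  141–190 → 50 bp
  191–205 then 1–111 → 15 + 111 = 126 bp
Sorted largest to smallest: 126, 50, 29 bp.

126, 50, 29 bp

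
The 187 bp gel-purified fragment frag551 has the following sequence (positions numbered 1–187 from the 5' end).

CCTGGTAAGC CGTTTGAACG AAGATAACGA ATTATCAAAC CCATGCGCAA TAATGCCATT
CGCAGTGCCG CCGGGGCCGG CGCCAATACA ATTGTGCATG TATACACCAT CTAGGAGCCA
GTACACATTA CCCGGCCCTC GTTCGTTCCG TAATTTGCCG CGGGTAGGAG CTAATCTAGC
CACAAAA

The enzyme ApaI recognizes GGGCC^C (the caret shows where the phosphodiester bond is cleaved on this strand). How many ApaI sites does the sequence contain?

No occurrence of GGGCCC is present in the sequence.
ApaI does not cut: 0 sites.

0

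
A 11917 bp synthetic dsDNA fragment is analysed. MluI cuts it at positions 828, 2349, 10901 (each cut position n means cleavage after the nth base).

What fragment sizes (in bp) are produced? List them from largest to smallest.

Linear molecule, 3 cuts → 4 fragments:
  828 − 0 = 828 bp
  2349 − 828 = 1521 bp
  10901 − 2349 = 8552 bp
  11917 − 10901 = 1016 bp
Sorted largest to smallest: 8552, 1521, 1016, 828 bp.

8552, 1521, 1016, 828 bp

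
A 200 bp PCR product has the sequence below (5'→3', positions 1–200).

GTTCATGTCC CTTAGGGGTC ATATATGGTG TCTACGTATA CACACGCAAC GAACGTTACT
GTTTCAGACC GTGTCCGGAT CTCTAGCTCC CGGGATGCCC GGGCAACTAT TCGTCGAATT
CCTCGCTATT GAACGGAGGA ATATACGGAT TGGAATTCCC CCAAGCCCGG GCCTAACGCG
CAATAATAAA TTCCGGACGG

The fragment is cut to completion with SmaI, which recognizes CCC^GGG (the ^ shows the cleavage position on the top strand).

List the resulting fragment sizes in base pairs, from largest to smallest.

91, 68, 32, 9 bp

SmaI sites (CCCGGG) start at positions 89, 98, 166.
SmaI cuts after base 3 of each site, so after positions 91, 100, 168.
Linear molecule, 3 cuts → 4 fragments:
  1–91 → 91 bp
  92–100 → 9 bp
  101–168 → 68 bp
  169–200 → 32 bp
Sorted largest to smallest: 91, 68, 32, 9 bp.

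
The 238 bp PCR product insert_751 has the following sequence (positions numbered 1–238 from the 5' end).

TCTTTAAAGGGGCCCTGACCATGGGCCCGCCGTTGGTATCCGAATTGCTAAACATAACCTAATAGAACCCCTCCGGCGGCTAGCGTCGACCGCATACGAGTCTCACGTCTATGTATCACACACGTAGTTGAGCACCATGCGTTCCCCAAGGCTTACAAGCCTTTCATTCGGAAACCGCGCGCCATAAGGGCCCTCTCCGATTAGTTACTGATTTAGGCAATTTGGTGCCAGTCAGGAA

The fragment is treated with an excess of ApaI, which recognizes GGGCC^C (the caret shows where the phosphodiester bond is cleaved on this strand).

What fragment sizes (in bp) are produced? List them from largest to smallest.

165, 46, 14, 13 bp

ApaI sites (GGGCCC) start at positions 10, 23, 188.
ApaI cuts after base 5 of each site (before the last base), so after positions 14, 27, 192.
Linear molecule, 3 cuts → 4 fragments:
  1–14 → 14 bp
  15–27 → 13 bp
  28–192 → 165 bp
  193–238 → 46 bp
Sorted largest to smallest: 165, 46, 14, 13 bp.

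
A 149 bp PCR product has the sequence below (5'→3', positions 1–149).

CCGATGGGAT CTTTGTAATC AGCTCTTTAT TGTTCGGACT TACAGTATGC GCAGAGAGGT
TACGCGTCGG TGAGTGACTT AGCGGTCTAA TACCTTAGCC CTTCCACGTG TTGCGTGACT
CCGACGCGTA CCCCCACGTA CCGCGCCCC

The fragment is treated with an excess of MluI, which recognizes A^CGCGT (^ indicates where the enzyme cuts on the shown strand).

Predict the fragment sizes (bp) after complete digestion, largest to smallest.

62, 62, 25 bp

MluI sites (ACGCGT) start at positions 62, 124.
MluI cuts after the first base of each site, so after positions 62, 124.
Linear molecule, 2 cuts → 3 fragments:
  1–62 → 62 bp
  63–124 → 62 bp
  125–149 → 25 bp
Sorted largest to smallest: 62, 62, 25 bp.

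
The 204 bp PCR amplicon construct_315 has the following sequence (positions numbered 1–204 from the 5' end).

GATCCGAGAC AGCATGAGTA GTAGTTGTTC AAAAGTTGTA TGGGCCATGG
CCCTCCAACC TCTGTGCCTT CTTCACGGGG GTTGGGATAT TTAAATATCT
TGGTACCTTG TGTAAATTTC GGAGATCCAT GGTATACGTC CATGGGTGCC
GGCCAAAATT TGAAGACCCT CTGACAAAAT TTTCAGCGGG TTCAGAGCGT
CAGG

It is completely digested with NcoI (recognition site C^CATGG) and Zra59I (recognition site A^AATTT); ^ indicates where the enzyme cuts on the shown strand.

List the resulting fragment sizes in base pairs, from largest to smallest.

69, 45, 27, 21, 16, 13, 13 bp

NcoI sites (CCATGG) start at positions 45, 127, 140.
NcoI cuts after the first base of each site, so after positions 45, 127, 140.
Zra59I sites (AAATTT) start at positions 114, 156, 177.
Zra59I cuts after the first base of each site, so after positions 114, 156, 177.
Combined cut positions: 45, 114, 127, 140, 156, 177.
Linear molecule, 6 cuts → 7 fragments:
  1–45 → 45 bp
  46–114 → 69 bp
  115–127 → 13 bp
  128–140 → 13 bp
  141–156 → 16 bp
  157–177 → 21 bp
  178–204 → 27 bp
Sorted largest to smallest: 69, 45, 27, 21, 16, 13, 13 bp.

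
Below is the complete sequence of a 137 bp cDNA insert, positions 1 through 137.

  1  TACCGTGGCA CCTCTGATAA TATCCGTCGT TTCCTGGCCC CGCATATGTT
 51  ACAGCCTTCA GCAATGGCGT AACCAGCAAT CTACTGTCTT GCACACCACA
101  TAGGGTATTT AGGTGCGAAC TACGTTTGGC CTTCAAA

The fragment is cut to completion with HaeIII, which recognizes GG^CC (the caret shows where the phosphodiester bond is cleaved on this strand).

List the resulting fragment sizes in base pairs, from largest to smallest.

92, 37, 8 bp

HaeIII sites (GGCC) start at positions 36, 128.
HaeIII cuts after base 2 of each site, so after positions 37, 129.
Linear molecule, 2 cuts → 3 fragments:
  1–37 → 37 bp
  38–129 → 92 bp
  130–137 → 8 bp
Sorted largest to smallest: 92, 37, 8 bp.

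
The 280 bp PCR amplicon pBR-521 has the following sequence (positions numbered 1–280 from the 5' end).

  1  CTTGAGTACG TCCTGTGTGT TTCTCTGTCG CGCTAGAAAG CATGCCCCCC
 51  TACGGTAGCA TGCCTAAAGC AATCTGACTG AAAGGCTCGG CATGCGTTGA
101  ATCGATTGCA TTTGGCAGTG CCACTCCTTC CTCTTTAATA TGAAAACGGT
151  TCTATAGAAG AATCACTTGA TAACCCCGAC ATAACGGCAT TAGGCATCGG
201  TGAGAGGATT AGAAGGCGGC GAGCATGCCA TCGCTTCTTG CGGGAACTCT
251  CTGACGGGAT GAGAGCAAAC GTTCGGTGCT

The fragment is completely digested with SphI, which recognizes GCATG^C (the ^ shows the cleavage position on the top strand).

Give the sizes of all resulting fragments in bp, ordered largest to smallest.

SphI sites (GCATGC) start at positions 40, 58, 90, 223.
SphI cuts after base 5 of each site (before the last base), so after positions 44, 62, 94, 227.
Linear molecule, 4 cuts → 5 fragments:
  1–44 → 44 bp
  45–62 → 18 bp
  63–94 → 32 bp
  95–227 → 133 bp
  228–280 → 53 bp
Sorted largest to smallest: 133, 53, 44, 32, 18 bp.

133, 53, 44, 32, 18 bp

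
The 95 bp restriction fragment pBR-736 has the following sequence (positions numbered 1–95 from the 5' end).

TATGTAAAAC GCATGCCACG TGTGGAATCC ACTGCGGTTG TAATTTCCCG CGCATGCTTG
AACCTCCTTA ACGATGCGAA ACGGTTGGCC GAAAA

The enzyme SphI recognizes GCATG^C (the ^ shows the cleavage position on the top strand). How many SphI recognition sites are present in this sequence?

2

GCATGC occurs starting at positions 11, 52.
SphI cuts at 2 sites.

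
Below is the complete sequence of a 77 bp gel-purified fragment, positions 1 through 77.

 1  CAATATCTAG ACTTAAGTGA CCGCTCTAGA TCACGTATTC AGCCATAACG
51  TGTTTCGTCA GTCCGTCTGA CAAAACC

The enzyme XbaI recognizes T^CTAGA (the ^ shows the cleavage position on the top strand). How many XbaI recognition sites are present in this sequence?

2

TCTAGA occurs starting at positions 6, 25.
XbaI cuts at 2 sites.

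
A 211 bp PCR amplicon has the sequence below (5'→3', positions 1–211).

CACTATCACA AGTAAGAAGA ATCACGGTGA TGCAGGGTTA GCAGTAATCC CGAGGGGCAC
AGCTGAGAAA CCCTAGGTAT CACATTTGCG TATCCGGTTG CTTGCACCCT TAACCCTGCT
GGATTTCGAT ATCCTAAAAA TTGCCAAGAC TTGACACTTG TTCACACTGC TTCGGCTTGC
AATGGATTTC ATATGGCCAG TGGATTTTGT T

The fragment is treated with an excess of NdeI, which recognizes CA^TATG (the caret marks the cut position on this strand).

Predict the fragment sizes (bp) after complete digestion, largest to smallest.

The NdeI site (CATATG) starts at position 190.
NdeI cuts after base 2 of each site, so after position 191.
Linear molecule, 1 cut → 2 fragments:
  1–191 → 191 bp
  192–211 → 20 bp
Sorted largest to smallest: 191, 20 bp.

191, 20 bp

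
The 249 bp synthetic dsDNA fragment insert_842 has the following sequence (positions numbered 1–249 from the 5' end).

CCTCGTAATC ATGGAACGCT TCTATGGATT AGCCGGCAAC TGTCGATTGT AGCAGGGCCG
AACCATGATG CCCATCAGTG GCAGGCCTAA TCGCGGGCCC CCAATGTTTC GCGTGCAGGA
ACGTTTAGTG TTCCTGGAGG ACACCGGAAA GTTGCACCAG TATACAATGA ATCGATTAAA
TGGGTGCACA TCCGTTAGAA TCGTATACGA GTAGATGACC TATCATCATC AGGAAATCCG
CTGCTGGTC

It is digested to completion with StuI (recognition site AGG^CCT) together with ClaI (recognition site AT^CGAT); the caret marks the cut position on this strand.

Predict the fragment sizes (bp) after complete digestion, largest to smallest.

The StuI site (AGGCCT) starts at position 83.
StuI cuts after base 3 of each site, so after position 85.
The ClaI site (ATCGAT) starts at position 171.
ClaI cuts after base 2 of each site, so after position 172.
Combined cut positions: 85, 172.
Linear molecule, 2 cuts → 3 fragments:
  1–85 → 85 bp
  86–172 → 87 bp
  173–249 → 77 bp
Sorted largest to smallest: 87, 85, 77 bp.

87, 85, 77 bp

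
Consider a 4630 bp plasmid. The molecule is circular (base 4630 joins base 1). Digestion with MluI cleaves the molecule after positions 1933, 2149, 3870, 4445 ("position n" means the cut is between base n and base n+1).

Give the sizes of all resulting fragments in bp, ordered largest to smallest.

Circular molecule, 4 cuts → 4 fragments:
  2149 − 1933 = 216 bp
  3870 − 2149 = 1721 bp
  4445 − 3870 = 575 bp
  wrap: 4630 − 4445 + 1933 = 2118 bp
Sorted largest to smallest: 2118, 1721, 575, 216 bp.

2118, 1721, 575, 216 bp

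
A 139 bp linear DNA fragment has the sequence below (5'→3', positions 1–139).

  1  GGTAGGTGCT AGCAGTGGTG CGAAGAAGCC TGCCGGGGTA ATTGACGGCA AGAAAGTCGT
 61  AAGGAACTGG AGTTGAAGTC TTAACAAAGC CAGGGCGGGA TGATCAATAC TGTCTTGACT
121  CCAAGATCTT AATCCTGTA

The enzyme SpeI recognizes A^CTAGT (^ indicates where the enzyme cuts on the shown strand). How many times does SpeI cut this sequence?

No occurrence of ACTAGT is present in the sequence.
SpeI does not cut: 0 sites.

0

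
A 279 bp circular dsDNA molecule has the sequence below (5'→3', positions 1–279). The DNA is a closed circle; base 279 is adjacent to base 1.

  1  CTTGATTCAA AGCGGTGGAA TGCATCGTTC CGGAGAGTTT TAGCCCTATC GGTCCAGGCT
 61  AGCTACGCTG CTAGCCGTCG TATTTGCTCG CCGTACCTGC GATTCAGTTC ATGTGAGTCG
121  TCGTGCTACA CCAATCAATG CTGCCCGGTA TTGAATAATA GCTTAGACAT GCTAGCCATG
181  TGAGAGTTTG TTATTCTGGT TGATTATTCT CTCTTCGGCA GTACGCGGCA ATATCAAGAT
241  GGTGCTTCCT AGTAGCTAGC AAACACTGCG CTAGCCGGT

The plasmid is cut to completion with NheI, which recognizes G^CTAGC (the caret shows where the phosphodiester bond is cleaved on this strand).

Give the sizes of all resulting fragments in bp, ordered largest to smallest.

101, 84, 67, 15, 12 bp

NheI sites (GCTAGC) start at positions 58, 70, 171, 255, 270.
NheI cuts after the first base of each site, so after positions 58, 70, 171, 255, 270.
Circular molecule, 5 cuts → 5 fragments:
  59–70 → 12 bp
  71–171 → 101 bp
  172–255 → 84 bp
  256–270 → 15 bp
  271–279 then 1–58 → 9 + 58 = 67 bp
Sorted largest to smallest: 101, 84, 67, 15, 12 bp.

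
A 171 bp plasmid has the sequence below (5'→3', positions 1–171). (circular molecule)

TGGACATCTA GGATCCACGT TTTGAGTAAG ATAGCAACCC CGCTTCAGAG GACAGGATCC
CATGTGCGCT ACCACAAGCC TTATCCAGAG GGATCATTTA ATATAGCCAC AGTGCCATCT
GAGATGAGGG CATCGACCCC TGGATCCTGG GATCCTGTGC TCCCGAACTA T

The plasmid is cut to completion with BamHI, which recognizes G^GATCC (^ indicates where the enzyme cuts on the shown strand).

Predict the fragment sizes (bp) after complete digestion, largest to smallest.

87, 44, 32, 8 bp

BamHI sites (GGATCC) start at positions 11, 55, 142, 150.
BamHI cuts after the first base of each site, so after positions 11, 55, 142, 150.
Circular molecule, 4 cuts → 4 fragments:
  12–55 → 44 bp
  56–142 → 87 bp
  143–150 → 8 bp
  151–171 then 1–11 → 21 + 11 = 32 bp
Sorted largest to smallest: 87, 44, 32, 8 bp.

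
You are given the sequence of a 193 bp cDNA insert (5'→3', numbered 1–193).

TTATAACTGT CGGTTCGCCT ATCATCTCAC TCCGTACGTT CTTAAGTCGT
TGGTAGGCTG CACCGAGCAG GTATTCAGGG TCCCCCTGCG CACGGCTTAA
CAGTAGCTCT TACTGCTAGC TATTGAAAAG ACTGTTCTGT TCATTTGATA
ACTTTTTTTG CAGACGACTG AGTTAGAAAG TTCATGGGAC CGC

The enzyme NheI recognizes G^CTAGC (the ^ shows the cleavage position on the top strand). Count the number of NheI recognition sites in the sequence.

1

GCTAGC occurs starting at position 115.
NheI cuts at 1 site.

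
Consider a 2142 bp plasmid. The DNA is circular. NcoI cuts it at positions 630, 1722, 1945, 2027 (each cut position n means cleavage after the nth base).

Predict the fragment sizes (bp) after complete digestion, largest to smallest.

1092, 745, 223, 82 bp

Circular molecule, 4 cuts → 4 fragments:
  1722 − 630 = 1092 bp
  1945 − 1722 = 223 bp
  2027 − 1945 = 82 bp
  wrap: 2142 − 2027 + 630 = 745 bp
Sorted largest to smallest: 1092, 745, 223, 82 bp.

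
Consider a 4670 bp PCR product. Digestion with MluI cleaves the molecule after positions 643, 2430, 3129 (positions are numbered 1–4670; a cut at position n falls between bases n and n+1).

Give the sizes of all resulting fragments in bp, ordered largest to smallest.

1787, 1541, 699, 643 bp

Linear molecule, 3 cuts → 4 fragments:
  643 − 0 = 643 bp
  2430 − 643 = 1787 bp
  3129 − 2430 = 699 bp
  4670 − 3129 = 1541 bp
Sorted largest to smallest: 1787, 1541, 699, 643 bp.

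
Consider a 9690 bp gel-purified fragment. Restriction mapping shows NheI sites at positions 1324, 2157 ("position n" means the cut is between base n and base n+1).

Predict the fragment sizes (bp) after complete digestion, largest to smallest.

7533, 1324, 833 bp

Linear molecule, 2 cuts → 3 fragments:
  1324 − 0 = 1324 bp
  2157 − 1324 = 833 bp
  9690 − 2157 = 7533 bp
Sorted largest to smallest: 7533, 1324, 833 bp.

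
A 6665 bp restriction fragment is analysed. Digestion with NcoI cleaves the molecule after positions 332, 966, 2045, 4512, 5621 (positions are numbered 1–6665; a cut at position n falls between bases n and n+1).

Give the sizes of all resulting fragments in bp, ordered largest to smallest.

Linear molecule, 5 cuts → 6 fragments:
  332 − 0 = 332 bp
  966 − 332 = 634 bp
  2045 − 966 = 1079 bp
  4512 − 2045 = 2467 bp
  5621 − 4512 = 1109 bp
  6665 − 5621 = 1044 bp
Sorted largest to smallest: 2467, 1109, 1079, 1044, 634, 332 bp.

2467, 1109, 1079, 1044, 634, 332 bp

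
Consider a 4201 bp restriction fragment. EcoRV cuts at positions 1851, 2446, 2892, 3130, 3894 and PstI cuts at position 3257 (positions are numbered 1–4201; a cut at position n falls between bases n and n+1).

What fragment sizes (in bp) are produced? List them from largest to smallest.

Combined cut positions (sorted): 1851, 2446, 2892, 3130, 3257, 3894.
Linear molecule, 6 cuts → 7 fragments:
  1851 − 0 = 1851 bp
  2446 − 1851 = 595 bp
  2892 − 2446 = 446 bp
  3130 − 2892 = 238 bp
  3257 − 3130 = 127 bp
  3894 − 3257 = 637 bp
  4201 − 3894 = 307 bp
Sorted largest to smallest: 1851, 637, 595, 446, 307, 238, 127 bp.

1851, 637, 595, 446, 307, 238, 127 bp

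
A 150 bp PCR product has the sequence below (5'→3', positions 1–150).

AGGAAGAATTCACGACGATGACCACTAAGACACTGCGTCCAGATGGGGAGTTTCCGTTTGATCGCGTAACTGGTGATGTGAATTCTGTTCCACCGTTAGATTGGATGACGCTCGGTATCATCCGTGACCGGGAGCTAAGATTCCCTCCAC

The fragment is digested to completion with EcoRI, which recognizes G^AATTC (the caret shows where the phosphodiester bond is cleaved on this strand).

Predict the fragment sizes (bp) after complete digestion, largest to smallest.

74, 70, 6 bp

EcoRI sites (GAATTC) start at positions 6, 80.
EcoRI cuts after the first base of each site, so after positions 6, 80.
Linear molecule, 2 cuts → 3 fragments:
  1–6 → 6 bp
  7–80 → 74 bp
  81–150 → 70 bp
Sorted largest to smallest: 74, 70, 6 bp.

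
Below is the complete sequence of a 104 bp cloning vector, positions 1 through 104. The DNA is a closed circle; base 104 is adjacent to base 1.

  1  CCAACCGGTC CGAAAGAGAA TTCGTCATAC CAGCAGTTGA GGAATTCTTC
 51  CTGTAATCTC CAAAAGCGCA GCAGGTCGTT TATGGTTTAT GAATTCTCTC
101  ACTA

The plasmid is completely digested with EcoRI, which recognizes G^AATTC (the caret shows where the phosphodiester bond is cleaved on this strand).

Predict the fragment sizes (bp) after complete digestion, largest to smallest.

49, 31, 24 bp

EcoRI sites (GAATTC) start at positions 18, 42, 91.
EcoRI cuts after the first base of each site, so after positions 18, 42, 91.
Circular molecule, 3 cuts → 3 fragments:
  19–42 → 24 bp
  43–91 → 49 bp
  92–104 then 1–18 → 13 + 18 = 31 bp
Sorted largest to smallest: 49, 31, 24 bp.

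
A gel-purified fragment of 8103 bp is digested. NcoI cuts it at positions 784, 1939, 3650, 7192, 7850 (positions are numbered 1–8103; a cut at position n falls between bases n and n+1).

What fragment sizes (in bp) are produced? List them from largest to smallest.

3542, 1711, 1155, 784, 658, 253 bp

Linear molecule, 5 cuts → 6 fragments:
  784 − 0 = 784 bp
  1939 − 784 = 1155 bp
  3650 − 1939 = 1711 bp
  7192 − 3650 = 3542 bp
  7850 − 7192 = 658 bp
  8103 − 7850 = 253 bp
Sorted largest to smallest: 3542, 1711, 1155, 784, 658, 253 bp.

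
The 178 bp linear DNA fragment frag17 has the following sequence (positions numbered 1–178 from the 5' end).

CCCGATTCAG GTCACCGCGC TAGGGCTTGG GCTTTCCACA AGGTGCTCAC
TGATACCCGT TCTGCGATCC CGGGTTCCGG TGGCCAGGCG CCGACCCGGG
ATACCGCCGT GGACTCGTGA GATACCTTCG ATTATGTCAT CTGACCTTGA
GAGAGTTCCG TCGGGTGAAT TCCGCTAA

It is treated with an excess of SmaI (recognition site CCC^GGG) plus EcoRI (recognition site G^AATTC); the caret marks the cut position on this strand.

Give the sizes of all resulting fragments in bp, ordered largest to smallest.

SmaI sites (CCCGGG) start at positions 69, 95.
SmaI cuts after base 3 of each site, so after positions 71, 97.
The EcoRI site (GAATTC) starts at position 167.
EcoRI cuts after the first base of each site, so after position 167.
Combined cut positions: 71, 97, 167.
Linear molecule, 3 cuts → 4 fragments:
  1–71 → 71 bp
  72–97 → 26 bp
  98–167 → 70 bp
  168–178 → 11 bp
Sorted largest to smallest: 71, 70, 26, 11 bp.

71, 70, 26, 11 bp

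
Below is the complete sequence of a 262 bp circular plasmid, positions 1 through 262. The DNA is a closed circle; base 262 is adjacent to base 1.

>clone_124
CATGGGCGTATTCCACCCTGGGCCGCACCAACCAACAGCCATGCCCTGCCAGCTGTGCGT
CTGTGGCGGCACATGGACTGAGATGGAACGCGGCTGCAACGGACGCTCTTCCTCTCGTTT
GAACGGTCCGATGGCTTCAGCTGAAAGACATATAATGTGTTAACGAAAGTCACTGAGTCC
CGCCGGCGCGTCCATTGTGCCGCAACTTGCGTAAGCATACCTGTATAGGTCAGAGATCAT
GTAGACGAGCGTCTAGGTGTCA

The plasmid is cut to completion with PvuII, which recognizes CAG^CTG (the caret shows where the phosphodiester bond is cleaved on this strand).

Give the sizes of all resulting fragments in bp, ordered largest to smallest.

174, 88 bp

PvuII sites (CAGCTG) start at positions 50, 138.
PvuII cuts after base 3 of each site, so after positions 52, 140.
Circular molecule, 2 cuts → 2 fragments:
  53–140 → 88 bp
  141–262 then 1–52 → 122 + 52 = 174 bp
Sorted largest to smallest: 174, 88 bp.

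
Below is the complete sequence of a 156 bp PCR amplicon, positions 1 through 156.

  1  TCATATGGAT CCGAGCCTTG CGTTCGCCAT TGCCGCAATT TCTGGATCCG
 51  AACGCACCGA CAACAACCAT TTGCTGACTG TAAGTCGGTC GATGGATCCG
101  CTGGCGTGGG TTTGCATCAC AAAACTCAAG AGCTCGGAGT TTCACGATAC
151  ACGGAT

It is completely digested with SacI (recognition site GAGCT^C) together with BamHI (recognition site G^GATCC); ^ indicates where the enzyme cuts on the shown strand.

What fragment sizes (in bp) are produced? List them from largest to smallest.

50, 40, 37, 22, 7 bp

The SacI site (GAGCTC) starts at position 130.
SacI cuts after base 5 of each site (before the last base), so after position 134.
BamHI sites (GGATCC) start at positions 7, 44, 94.
BamHI cuts after the first base of each site, so after positions 7, 44, 94.
Combined cut positions: 7, 44, 94, 134.
Linear molecule, 4 cuts → 5 fragments:
  1–7 → 7 bp
  8–44 → 37 bp
  45–94 → 50 bp
  95–134 → 40 bp
  135–156 → 22 bp
Sorted largest to smallest: 50, 40, 37, 22, 7 bp.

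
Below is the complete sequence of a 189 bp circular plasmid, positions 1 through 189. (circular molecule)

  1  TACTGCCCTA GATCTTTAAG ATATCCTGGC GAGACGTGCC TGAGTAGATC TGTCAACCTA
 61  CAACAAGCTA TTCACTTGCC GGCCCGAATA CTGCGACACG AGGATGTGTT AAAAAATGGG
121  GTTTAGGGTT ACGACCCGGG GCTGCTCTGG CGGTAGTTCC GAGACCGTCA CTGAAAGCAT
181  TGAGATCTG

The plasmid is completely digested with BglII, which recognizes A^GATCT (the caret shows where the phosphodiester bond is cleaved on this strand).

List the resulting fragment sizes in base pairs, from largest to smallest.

137, 36, 16 bp

BglII sites (AGATCT) start at positions 10, 46, 183.
BglII cuts after the first base of each site, so after positions 10, 46, 183.
Circular molecule, 3 cuts → 3 fragments:
  11–46 → 36 bp
  47–183 → 137 bp
  184–189 then 1–10 → 6 + 10 = 16 bp
Sorted largest to smallest: 137, 36, 16 bp.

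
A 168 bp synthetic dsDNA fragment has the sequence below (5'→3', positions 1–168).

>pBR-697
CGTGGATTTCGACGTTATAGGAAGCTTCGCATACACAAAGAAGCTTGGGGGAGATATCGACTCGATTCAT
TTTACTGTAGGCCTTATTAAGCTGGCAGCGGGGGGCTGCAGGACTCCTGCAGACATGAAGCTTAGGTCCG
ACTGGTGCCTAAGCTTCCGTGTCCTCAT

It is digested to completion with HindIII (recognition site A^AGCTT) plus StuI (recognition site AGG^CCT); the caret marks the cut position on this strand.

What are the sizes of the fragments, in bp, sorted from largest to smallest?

HindIII sites (AAGCTT) start at positions 22, 41, 128, 151.
HindIII cuts after the first base of each site, so after positions 22, 41, 128, 151.
The StuI site (AGGCCT) starts at position 79.
StuI cuts after base 3 of each site, so after position 81.
Combined cut positions: 22, 41, 81, 128, 151.
Linear molecule, 5 cuts → 6 fragments:
  1–22 → 22 bp
  23–41 → 19 bp
  42–81 → 40 bp
  82–128 → 47 bp
  129–151 → 23 bp
  152–168 → 17 bp
Sorted largest to smallest: 47, 40, 23, 22, 19, 17 bp.

47, 40, 23, 22, 19, 17 bp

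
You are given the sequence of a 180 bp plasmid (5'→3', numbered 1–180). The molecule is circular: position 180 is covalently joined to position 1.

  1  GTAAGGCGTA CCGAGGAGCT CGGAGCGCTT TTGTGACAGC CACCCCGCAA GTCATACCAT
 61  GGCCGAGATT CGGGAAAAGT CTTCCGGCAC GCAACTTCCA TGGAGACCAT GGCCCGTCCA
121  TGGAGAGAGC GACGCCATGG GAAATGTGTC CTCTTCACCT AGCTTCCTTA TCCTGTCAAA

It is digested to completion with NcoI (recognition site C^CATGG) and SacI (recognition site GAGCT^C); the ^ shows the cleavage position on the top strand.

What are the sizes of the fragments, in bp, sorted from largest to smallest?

65, 41, 37, 17, 11, 9 bp

NcoI sites (CCATGG) start at positions 57, 98, 107, 118, 135.
NcoI cuts after the first base of each site, so after positions 57, 98, 107, 118, 135.
The SacI site (GAGCTC) starts at position 16.
SacI cuts after base 5 of each site (before the last base), so after position 20.
Combined cut positions: 20, 57, 98, 107, 118, 135.
Circular molecule, 6 cuts → 6 fragments:
  21–57 → 37 bp
  58–98 → 41 bp
  99–107 → 9 bp
  108–118 → 11 bp
  119–135 → 17 bp
  136–180 then 1–20 → 45 + 20 = 65 bp
Sorted largest to smallest: 65, 41, 37, 17, 11, 9 bp.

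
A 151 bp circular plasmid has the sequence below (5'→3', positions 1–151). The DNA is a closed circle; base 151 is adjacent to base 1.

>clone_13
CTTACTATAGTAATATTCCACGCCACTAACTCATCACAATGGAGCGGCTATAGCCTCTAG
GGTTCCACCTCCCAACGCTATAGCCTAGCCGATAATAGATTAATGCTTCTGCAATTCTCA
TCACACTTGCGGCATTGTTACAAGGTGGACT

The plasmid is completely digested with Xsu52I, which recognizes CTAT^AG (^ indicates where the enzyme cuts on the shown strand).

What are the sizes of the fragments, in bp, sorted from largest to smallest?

Xsu52I sites (CTATAG) start at positions 5, 48, 78.
Xsu52I cuts after base 4 of each site, so after positions 8, 51, 81.
Circular molecule, 3 cuts → 3 fragments:
  9–51 → 43 bp
  52–81 → 30 bp
  82–151 then 1–8 → 70 + 8 = 78 bp
Sorted largest to smallest: 78, 43, 30 bp.

78, 43, 30 bp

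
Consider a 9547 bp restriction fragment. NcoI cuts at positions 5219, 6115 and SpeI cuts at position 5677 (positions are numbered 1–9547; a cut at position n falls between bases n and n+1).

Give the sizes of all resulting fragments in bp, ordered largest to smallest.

5219, 3432, 458, 438 bp

Combined cut positions (sorted): 5219, 5677, 6115.
Linear molecule, 3 cuts → 4 fragments:
  5219 − 0 = 5219 bp
  5677 − 5219 = 458 bp
  6115 − 5677 = 438 bp
  9547 − 6115 = 3432 bp
Sorted largest to smallest: 5219, 3432, 458, 438 bp.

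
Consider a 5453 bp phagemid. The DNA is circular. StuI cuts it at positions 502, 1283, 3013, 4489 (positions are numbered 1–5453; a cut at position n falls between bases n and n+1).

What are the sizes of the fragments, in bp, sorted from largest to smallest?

1730, 1476, 1466, 781 bp

Circular molecule, 4 cuts → 4 fragments:
  1283 − 502 = 781 bp
  3013 − 1283 = 1730 bp
  4489 − 3013 = 1476 bp
  wrap: 5453 − 4489 + 502 = 1466 bp
Sorted largest to smallest: 1730, 1476, 1466, 781 bp.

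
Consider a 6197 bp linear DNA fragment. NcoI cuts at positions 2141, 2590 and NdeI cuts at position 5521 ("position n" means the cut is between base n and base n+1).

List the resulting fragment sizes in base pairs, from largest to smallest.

2931, 2141, 676, 449 bp

Combined cut positions (sorted): 2141, 2590, 5521.
Linear molecule, 3 cuts → 4 fragments:
  2141 − 0 = 2141 bp
  2590 − 2141 = 449 bp
  5521 − 2590 = 2931 bp
  6197 − 5521 = 676 bp
Sorted largest to smallest: 2931, 2141, 676, 449 bp.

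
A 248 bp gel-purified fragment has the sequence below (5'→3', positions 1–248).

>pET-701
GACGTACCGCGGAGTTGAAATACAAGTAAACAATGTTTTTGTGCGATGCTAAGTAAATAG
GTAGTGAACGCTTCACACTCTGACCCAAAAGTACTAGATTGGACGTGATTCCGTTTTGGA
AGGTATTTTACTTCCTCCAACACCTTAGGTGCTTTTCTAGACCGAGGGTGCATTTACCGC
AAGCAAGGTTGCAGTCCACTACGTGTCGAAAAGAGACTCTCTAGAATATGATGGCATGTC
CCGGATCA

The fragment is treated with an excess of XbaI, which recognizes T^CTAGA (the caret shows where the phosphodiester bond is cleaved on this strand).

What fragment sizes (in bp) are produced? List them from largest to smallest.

156, 64, 28 bp

XbaI sites (TCTAGA) start at positions 156, 220.
XbaI cuts after the first base of each site, so after positions 156, 220.
Linear molecule, 2 cuts → 3 fragments:
  1–156 → 156 bp
  157–220 → 64 bp
  221–248 → 28 bp
Sorted largest to smallest: 156, 64, 28 bp.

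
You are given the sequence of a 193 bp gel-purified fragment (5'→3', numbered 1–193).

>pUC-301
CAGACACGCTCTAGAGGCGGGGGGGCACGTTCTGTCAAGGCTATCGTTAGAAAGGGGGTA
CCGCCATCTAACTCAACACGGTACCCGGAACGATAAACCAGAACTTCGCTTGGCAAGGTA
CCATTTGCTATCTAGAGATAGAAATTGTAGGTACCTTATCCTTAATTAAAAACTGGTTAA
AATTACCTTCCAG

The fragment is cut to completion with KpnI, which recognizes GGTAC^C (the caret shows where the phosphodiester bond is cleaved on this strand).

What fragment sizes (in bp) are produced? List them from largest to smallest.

61, 39, 37, 33, 23 bp

KpnI sites (GGTACC) start at positions 57, 80, 117, 150.
KpnI cuts after base 5 of each site (before the last base), so after positions 61, 84, 121, 154.
Linear molecule, 4 cuts → 5 fragments:
  1–61 → 61 bp
  62–84 → 23 bp
  85–121 → 37 bp
  122–154 → 33 bp
  155–193 → 39 bp
Sorted largest to smallest: 61, 39, 37, 33, 23 bp.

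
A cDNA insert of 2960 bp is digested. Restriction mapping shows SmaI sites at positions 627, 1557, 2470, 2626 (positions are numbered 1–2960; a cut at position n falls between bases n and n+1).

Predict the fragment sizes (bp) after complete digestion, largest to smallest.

930, 913, 627, 334, 156 bp

Linear molecule, 4 cuts → 5 fragments:
  627 − 0 = 627 bp
  1557 − 627 = 930 bp
  2470 − 1557 = 913 bp
  2626 − 2470 = 156 bp
  2960 − 2626 = 334 bp
Sorted largest to smallest: 930, 913, 627, 334, 156 bp.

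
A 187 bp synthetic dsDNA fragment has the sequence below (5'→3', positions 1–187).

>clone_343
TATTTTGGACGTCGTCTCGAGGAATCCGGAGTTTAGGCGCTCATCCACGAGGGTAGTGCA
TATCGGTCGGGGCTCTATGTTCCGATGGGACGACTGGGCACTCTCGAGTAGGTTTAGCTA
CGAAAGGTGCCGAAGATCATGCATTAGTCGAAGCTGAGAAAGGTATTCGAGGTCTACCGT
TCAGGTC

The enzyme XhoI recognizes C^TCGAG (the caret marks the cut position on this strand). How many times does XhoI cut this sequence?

2

CTCGAG occurs starting at positions 16, 103.
XhoI cuts at 2 sites.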